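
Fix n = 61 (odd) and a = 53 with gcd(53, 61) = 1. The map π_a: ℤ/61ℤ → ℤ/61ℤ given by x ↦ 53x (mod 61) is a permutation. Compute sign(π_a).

-1

Trace 60: π^k(60) = [60, 8, 58, 24, 52, 11, 34] for k=0..6.
π_53 has 4 disjoint cycles with lengths [20, 20, 20, 1] on {0,…,60}.
sign(π) = (−1)^{n − #cycles} = (−1)^{61−4} = (−1)^57 = -1.
The Jacobi symbol (53|61) = -1 (Zolotarev) agrees.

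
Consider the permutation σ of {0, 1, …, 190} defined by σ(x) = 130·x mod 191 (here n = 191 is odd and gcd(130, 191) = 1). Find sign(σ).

Orbit of 52 under x↦130x: [52, 75, 9, 24, 64, 107, 158]… (length divides ord_191(130)).
Cycle lengths of π_130 on ℤ/191ℤ: [95, 95, 1]; 3 cycles in total.
Σ(ℓ_i−1) = 191−3 = 188; sign = (−1)^188 = +1.
Via Zolotarev, sign(π_{130}) = (130|191) = +1.

+1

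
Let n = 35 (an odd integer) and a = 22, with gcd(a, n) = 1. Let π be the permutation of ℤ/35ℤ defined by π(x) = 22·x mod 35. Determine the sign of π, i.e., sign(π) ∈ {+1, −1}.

-1

Trace 8: π^k(8) = [8, 1, 22, 29] for k=0..3.
Cycle lengths of π_22 on ℤ/35ℤ: [4, 4, 4, 4, 4, 4, 4, 1, 1, 1, 1, 1, 1, 1]; 14 cycles in total.
With 14 cycles on 35 points, sign = (−1)^{35−14} = -1.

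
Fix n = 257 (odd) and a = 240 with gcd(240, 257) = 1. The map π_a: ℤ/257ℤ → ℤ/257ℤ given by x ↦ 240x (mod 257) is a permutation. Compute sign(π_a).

Start at x=2: 2 → 223 → 64 → 197 → 249 → 136 → 1 → … (one orbit).
Cycle lengths of π_240 on ℤ/257ℤ: [32, 32, 32, 32, 32, 32, 32, 32, 1]; 9 cycles in total.
n − c = 257 − 9 = 248; sign = (−1)^248 = +1.
Via Zolotarev, sign(π_{240}) = (240|257) = +1.

+1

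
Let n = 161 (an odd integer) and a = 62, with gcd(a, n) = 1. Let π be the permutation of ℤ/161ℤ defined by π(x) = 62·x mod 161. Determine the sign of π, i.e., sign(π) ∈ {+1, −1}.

-1

Trace 8: π^k(8) = [8, 13, 1, 62, 141, 48, 78] for k=0..6.
The orbit structure of x ↦ 62x mod 161: 12 orbits of sizes [22, 22, 22, 22, 22, 22, 11, 11, 2, 2, 2, 1].
sign(π) = (−1)^{n − #cycles} = (−1)^{161−12} = (−1)^149 = -1.
Via Zolotarev, sign(π_{62}) = (62|161) = -1.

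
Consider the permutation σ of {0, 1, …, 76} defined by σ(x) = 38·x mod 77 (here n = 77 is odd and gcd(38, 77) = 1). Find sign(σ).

-1

Start at x=5: 5 → 36 → 59 → 9 → 34 → 60 → 47 → … (one orbit).
π_38 has 6 disjoint cycles with lengths [30, 30, 6, 5, 5, 1] on {0,…,76}.
sign(π) = (−1)^{n − #cycles} = (−1)^{77−6} = (−1)^71 = -1.
Check: (38/77) = -1 by Zolotarev.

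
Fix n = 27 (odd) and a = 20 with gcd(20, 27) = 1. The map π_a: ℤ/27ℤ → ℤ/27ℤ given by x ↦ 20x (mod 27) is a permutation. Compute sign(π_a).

-1

Trace 4: π^k(4) = [4, 26, 7, 5, 19, 2, 13] for k=0..6.
π_20 has 4 disjoint cycles with lengths [18, 6, 2, 1] on {0,…,26}.
Σ(ℓ_i−1) = 27−4 = 23; sign = (−1)^23 = -1.
Check: (20/27) = -1 by Zolotarev.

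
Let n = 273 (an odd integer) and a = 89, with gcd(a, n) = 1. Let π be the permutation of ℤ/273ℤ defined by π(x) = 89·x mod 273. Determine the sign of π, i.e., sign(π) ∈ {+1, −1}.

-1

Start at x=125: 125 → 205 → 227 → 1 → 89 → 4 → 83 → … (one orbit).
π_89 has 26 disjoint cycles with lengths [12, 12, 12, 12, 12, 12, 12, 12, 12, 12, 12, 12, 12, 12, 12, 12, 12, 12, 12, 12, 12, 6, 6, 6, 2, 1] on {0,…,272}.
26 cycles on 273: each ℓ→(−1)^(ℓ−1), product (−1)^247 = -1.
The Jacobi symbol (89|273) = -1 (Zolotarev) agrees.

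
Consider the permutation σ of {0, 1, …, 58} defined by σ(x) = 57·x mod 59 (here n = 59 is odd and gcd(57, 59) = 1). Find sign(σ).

Start at x=26: 26 → 7 → 45 → 28 → 3 → 53 → 12 → … (one orbit).
Cycle type of π: 29×2 + 1; total 3 cycles.
3 cycles on 59: each ℓ→(−1)^(ℓ−1), product (−1)^56 = +1.

+1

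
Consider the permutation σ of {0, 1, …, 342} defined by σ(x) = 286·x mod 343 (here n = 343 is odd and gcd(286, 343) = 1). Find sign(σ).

Trace 99: π^k(99) = [99, 188, 260, 272, 274, 160, 141] for k=0..6.
Cycle lengths of π_286 on ℤ/343ℤ: [98, 98, 98, 14, 14, 14, 2, 2, 2, 1]; 10 cycles in total.
10 cycles on 343: each ℓ→(−1)^(ℓ−1), product (−1)^333 = -1.
The Jacobi symbol (286|343) = -1 (Zolotarev) agrees.

-1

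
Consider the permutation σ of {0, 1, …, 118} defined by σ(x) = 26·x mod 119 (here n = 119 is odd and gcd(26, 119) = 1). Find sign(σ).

Orbit of 83 under x↦26x: [83, 16, 59, 106, 19, 18, 111]… (length divides ord_119(26)).
Cycle lengths of π_26 on ℤ/119ℤ: [24, 24, 24, 24, 8, 8, 6, 1]; 8 cycles in total.
n − c = 119 − 8 = 111; sign = (−1)^111 = -1.
(26|119)_J = -1 (Zolotarev's lemma cross-check).

-1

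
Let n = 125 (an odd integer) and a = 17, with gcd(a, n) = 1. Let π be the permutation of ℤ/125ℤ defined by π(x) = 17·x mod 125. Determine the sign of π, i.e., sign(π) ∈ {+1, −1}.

-1

Trace 112: π^k(112) = [112, 29, 118, 6, 102, 109, 103] for k=0..6.
4 cycles of lengths [100, 20, 4, 1].
4 cycles on 125: each ℓ→(−1)^(ℓ−1), product (−1)^121 = -1.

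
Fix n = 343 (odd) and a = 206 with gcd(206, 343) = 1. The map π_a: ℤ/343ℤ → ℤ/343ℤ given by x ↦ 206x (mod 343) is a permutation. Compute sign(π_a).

-1

Trace 334: π^k(334) = [334, 204, 178, 310, 62, 81, 222] for k=0..6.
4 cycles of lengths [294, 42, 6, 1].
n − c = 343 − 4 = 339; sign = (−1)^339 = -1.
Check: (206/343) = -1 by Zolotarev.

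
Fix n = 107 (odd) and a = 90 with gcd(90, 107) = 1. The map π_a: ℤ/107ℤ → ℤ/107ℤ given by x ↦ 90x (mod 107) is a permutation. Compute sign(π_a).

Orbit of 1 under x↦90x: [1, 90, 75, 9, 61, 33, 81]… (length divides ord_107(90)).
Cycle lengths of π_90 on ℤ/107ℤ: [53, 53, 1]; 3 cycles in total.
Σ(ℓ_i−1) = 107−3 = 104; sign = (−1)^104 = +1.
Check: (90/107) = +1 by Zolotarev.

+1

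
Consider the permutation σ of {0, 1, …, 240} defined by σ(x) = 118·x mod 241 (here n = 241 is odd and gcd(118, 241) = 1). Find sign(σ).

+1

Orbit of 237 under x↦118x: [237, 10, 216, 183, 145, 240, 123]… (length divides ord_241(118)).
Cycle type of π: 60×4 + 1; total 5 cycles.
sign(π) = (−1)^{n − #cycles} = (−1)^{241−5} = (−1)^236 = +1.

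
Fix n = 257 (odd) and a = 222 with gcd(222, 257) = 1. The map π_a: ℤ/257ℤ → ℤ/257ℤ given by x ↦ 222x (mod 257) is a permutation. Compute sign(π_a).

Start at x=121: 121 → 134 → 193 → 184 → 242 → 11 → 129 → … (one orbit).
5 cycles of lengths [64, 64, 64, 64, 1].
5 cycles on 257: each ℓ→(−1)^(ℓ−1), product (−1)^252 = +1.
Check: (222/257) = +1 by Zolotarev.

+1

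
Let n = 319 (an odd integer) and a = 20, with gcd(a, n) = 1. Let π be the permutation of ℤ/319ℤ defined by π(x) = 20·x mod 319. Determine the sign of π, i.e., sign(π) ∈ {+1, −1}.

+1

Trace 36: π^k(36) = [36, 82, 45, 262, 136, 168, 170] for k=0..6.
15 cycles of lengths [35, 35, 35, 35, 35, 35, 35, 35, 7, 7, 7, 7, 5, 5, 1].
n − c = 319 − 15 = 304; sign = (−1)^304 = +1.
Zolotarev: (20|319) = +1, matching the cycle-count sign.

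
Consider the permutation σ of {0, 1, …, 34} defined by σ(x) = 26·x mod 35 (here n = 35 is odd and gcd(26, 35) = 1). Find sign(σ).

Orbit of 11 under x↦26x: [11, 6, 16, 31, 1, 26]… (length divides ord_35(26)).
π_26 has 10 disjoint cycles with lengths [6, 6, 6, 6, 6, 1, 1, 1, 1, 1] on {0,…,34}.
10 cycles on 35: each ℓ→(−1)^(ℓ−1), product (−1)^25 = -1.

-1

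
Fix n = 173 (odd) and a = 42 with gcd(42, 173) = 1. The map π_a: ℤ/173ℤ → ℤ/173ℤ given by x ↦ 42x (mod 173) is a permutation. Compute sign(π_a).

-1

Orbit of 46 under x↦42x: [46, 29, 7, 121, 65, 135, 134]… (length divides ord_173(42)).
Cycle type of π: 172 + 1; total 2 cycles.
n − c = 173 − 2 = 171; sign = (−1)^171 = -1.
Check: (42/173) = -1 by Zolotarev.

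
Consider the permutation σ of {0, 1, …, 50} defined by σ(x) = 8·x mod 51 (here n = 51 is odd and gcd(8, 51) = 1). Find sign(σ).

Orbit of 13 under x↦8x: [13, 2, 16, 26, 4, 32, 1]… (length divides ord_51(8)).
The orbit structure of x ↦ 8x mod 51: 8 orbits of sizes [8, 8, 8, 8, 8, 8, 2, 1].
Σ(ℓ_i−1) = 51−8 = 43; sign = (−1)^43 = -1.
Via Zolotarev, sign(π_{8}) = (8|51) = -1.

-1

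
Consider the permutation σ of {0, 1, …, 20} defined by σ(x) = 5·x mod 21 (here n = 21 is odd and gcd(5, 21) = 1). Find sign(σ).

+1

Start at x=4: 4 → 20 → 16 → 17 → 1 → 5 → 4 (one orbit).
The orbit structure of x ↦ 5x mod 21: 5 orbits of sizes [6, 6, 6, 2, 1].
With 5 cycles on 21 points, sign = (−1)^{21−5} = +1.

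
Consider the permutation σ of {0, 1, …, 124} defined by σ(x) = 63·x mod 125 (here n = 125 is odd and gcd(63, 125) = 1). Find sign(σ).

-1

Orbit of 3 under x↦63x: [3, 64, 32, 16, 8, 4, 2]… (length divides ord_125(63)).
π_63 has 4 disjoint cycles with lengths [100, 20, 4, 1] on {0,…,124}.
4 cycles on 125: each ℓ→(−1)^(ℓ−1), product (−1)^121 = -1.
Via Zolotarev, sign(π_{63}) = (63|125) = -1.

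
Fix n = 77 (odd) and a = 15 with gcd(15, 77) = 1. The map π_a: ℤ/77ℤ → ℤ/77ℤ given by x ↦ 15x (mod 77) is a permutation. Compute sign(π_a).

Trace 64: π^k(64) = [64, 36, 1, 15, 71] for k=0..4.
21 cycles of lengths [5, 5, 5, 5, 5, 5, 5, 5, 5, 5, 5, 5, 5, 5, 1, 1, 1, 1, 1, 1, 1].
77 − 21 = 56 transpositions; sign(π) = (−1)^56 = +1.

+1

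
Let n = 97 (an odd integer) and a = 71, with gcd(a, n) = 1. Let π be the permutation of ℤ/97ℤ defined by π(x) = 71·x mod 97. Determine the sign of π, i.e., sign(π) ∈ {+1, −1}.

Orbit of 52 under x↦71x: [52, 6, 38, 79, 80, 54, 51]… (length divides ord_97(71)).
Cycle type of π: 96 + 1; total 2 cycles.
sign(π) = (−1)^{n − #cycles} = (−1)^{97−2} = (−1)^95 = -1.

-1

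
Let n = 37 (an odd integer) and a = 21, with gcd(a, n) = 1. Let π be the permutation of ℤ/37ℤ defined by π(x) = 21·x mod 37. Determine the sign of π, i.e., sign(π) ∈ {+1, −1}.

+1

Orbit of 1 under x↦21x: [1, 21, 34, 11, 9, 4, 10]… (length divides ord_37(21)).
Decompose π into cycles: lengths [18, 18, 1] (3 cycles, including the fixed point 0).
3 cycles on 37: each ℓ→(−1)^(ℓ−1), product (−1)^34 = +1.
The Jacobi symbol (21|37) = +1 (Zolotarev) agrees.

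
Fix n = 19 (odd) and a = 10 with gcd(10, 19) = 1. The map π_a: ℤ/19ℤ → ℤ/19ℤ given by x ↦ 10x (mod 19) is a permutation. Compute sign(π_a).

Trace 16: π^k(16) = [16, 8, 4, 2, 1, 10, 5] for k=0..6.
The orbit structure of x ↦ 10x mod 19: 2 orbits of sizes [18, 1].
With 2 cycles on 19 points, sign = (−1)^{19−2} = -1.

-1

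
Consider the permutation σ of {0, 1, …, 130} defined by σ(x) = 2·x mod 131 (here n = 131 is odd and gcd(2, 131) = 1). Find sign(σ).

-1

Start at x=72: 72 → 13 → 26 → 52 → 104 → 77 → 23 → … (one orbit).
Cycle type of π: 130 + 1; total 2 cycles.
n − c = 131 − 2 = 129; sign = (−1)^129 = -1.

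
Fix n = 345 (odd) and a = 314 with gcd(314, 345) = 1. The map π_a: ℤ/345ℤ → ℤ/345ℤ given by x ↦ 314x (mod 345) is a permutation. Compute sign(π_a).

Trace 16: π^k(16) = [16, 194, 196, 134, 331, 89, 1] for k=0..6.
Cycle type of π: 22×15 + 2×7 + 1; total 23 cycles.
sign(π) = (−1)^{n − #cycles} = (−1)^{345−23} = (−1)^322 = +1.
The Jacobi symbol (314|345) = +1 (Zolotarev) agrees.

+1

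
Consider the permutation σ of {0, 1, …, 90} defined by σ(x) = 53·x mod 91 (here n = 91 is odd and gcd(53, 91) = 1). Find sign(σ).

+1

Trace 79: π^k(79) = [79, 1, 53] for k=0..2.
Decompose π into cycles: lengths [3, 3, 3, 3, 3, 3, 3, 3, 3, 3, 3, 3, 3, 3, 3, 3, 3, 3, 3, 3, 3, 3, 3, 3, 3, 3, 1, 1, 1, 1, 1, 1, 1, 1, 1, 1, 1, 1, 1] (39 cycles, including the fixed point 0).
n − c = 91 − 39 = 52; sign = (−1)^52 = +1.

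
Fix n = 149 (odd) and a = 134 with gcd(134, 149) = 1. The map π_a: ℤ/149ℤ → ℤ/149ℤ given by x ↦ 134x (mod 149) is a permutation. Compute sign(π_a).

Start at x=6: 6 → 59 → 9 → 14 → 88 → 21 → 132 → … (one orbit).
The orbit structure of x ↦ 134x mod 149: 2 orbits of sizes [148, 1].
sign(π) = (−1)^{n − #cycles} = (−1)^{149−2} = (−1)^147 = -1.

-1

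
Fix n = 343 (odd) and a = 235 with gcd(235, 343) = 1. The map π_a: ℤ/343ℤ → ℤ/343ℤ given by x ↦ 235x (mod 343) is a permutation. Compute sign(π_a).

+1

Orbit of 22 under x↦235x: [22, 25, 44, 50, 88, 100, 176]… (length divides ord_343(235)).
7 cycles of lengths [147, 147, 21, 21, 3, 3, 1].
sign(π) = (−1)^{n − #cycles} = (−1)^{343−7} = (−1)^336 = +1.
Check: (235/343) = +1 by Zolotarev.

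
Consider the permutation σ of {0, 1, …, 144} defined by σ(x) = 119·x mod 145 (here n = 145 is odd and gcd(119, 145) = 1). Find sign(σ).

-1

Trace 91: π^k(91) = [91, 99, 36, 79, 121, 44, 16] for k=0..6.
Cycle lengths of π_119 on ℤ/145ℤ: [28, 28, 28, 28, 28, 2, 2, 1]; 8 cycles in total.
Σ(ℓ_i−1) = 145−8 = 137; sign = (−1)^137 = -1.
(119|145)_J = -1 (Zolotarev's lemma cross-check).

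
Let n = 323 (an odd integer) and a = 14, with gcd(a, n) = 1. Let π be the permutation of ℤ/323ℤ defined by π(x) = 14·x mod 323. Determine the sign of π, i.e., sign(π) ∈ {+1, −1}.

Trace 118: π^k(118) = [118, 37, 195, 146, 106, 192, 104] for k=0..6.
The orbit structure of x ↦ 14x mod 323: 5 orbits of sizes [144, 144, 18, 16, 1].
sign(π) = (−1)^{n − #cycles} = (−1)^{323−5} = (−1)^318 = +1.

+1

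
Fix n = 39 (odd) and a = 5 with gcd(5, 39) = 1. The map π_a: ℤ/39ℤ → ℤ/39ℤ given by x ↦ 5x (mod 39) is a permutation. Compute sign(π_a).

+1

Orbit of 25 under x↦5x: [25, 8, 1, 5]… (length divides ord_39(5)).
π_5 has 11 disjoint cycles with lengths [4, 4, 4, 4, 4, 4, 4, 4, 4, 2, 1] on {0,…,38}.
39 − 11 = 28 transpositions; sign(π) = (−1)^28 = +1.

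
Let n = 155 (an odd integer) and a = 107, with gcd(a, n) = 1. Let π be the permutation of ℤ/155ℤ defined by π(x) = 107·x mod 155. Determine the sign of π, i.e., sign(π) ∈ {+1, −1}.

-1

Trace 7: π^k(7) = [7, 129, 8, 81, 142, 4, 118] for k=0..6.
Cycle type of π: 60×2 + 15×2 + 4 + 1; total 6 cycles.
155 − 6 = 149 transpositions; sign(π) = (−1)^149 = -1.
Check: (107/155) = -1 by Zolotarev.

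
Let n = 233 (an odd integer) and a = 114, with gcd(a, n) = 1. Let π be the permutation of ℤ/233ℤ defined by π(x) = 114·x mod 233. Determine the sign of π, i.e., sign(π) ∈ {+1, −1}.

Orbit of 25 under x↦114x: [25, 54, 98, 221, 30, 158, 71]… (length divides ord_233(114)).
The orbit structure of x ↦ 114x mod 233: 2 orbits of sizes [232, 1].
Σ(ℓ_i−1) = 233−2 = 231; sign = (−1)^231 = -1.
Zolotarev: (114|233) = -1, matching the cycle-count sign.

-1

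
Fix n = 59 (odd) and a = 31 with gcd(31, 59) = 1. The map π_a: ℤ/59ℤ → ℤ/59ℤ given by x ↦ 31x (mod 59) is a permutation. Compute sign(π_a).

Start at x=22: 22 → 33 → 20 → 30 → 45 → 38 → 57 → … (one orbit).
Cycle lengths of π_31 on ℤ/59ℤ: [58, 1]; 2 cycles in total.
With 2 cycles on 59 points, sign = (−1)^{59−2} = -1.

-1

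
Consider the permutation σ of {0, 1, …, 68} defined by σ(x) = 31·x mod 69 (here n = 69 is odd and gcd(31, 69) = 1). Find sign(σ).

Trace 1: π^k(1) = [1, 31, 64, 52, 25, 16, 13] for k=0..6.
The orbit structure of x ↦ 31x mod 69: 9 orbits of sizes [11, 11, 11, 11, 11, 11, 1, 1, 1].
n − c = 69 − 9 = 60; sign = (−1)^60 = +1.
The Jacobi symbol (31|69) = +1 (Zolotarev) agrees.

+1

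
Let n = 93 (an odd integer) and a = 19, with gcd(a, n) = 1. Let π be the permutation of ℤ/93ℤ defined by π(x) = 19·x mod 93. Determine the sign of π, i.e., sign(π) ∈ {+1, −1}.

+1

Start at x=16: 16 → 25 → 10 → 4 → 76 → 49 → 1 → … (one orbit).
9 cycles of lengths [15, 15, 15, 15, 15, 15, 1, 1, 1].
sign(π) = (−1)^{n − #cycles} = (−1)^{93−9} = (−1)^84 = +1.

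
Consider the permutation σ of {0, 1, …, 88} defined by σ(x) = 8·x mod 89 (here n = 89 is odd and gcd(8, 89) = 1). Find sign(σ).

+1

Start at x=45: 45 → 4 → 32 → 78 → 1 → 8 → 64 → … (one orbit).
Cycle type of π: 11×8 + 1; total 9 cycles.
sign(π) = (−1)^{n − #cycles} = (−1)^{89−9} = (−1)^80 = +1.
Zolotarev: (8|89) = +1, matching the cycle-count sign.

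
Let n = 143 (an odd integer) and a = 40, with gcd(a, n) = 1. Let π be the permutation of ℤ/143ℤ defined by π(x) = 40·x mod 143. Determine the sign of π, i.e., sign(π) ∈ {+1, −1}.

-1

Start at x=131: 131 → 92 → 105 → 53 → 118 → 1 → 40 → … (one orbit).
Cycle lengths of π_40 on ℤ/143ℤ: [10, 10, 10, 10, 10, 10, 10, 10, 10, 10, 10, 10, 10, 1, 1, 1, 1, 1, 1, 1, 1, 1, 1, 1, 1, 1]; 26 cycles in total.
sign(π) = (−1)^{n − #cycles} = (−1)^{143−26} = (−1)^117 = -1.
(40|143)_J = -1 (Zolotarev's lemma cross-check).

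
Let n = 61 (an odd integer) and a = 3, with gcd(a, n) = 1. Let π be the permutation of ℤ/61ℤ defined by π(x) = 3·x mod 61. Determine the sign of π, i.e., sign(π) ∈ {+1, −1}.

Start at x=9: 9 → 27 → 20 → 60 → 58 → 52 → 34 → … (one orbit).
Decompose π into cycles: lengths [10, 10, 10, 10, 10, 10, 1] (7 cycles, including the fixed point 0).
Σ(ℓ_i−1) = 61−7 = 54; sign = (−1)^54 = +1.
Zolotarev: (3|61) = +1, matching the cycle-count sign.

+1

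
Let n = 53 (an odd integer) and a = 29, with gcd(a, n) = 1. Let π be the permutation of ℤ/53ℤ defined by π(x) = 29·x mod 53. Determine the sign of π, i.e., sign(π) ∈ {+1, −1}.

Orbit of 42 under x↦29x: [42, 52, 24, 7, 44, 4, 10]… (length divides ord_53(29)).
3 cycles of lengths [26, 26, 1].
With 3 cycles on 53 points, sign = (−1)^{53−3} = +1.
Check: (29/53) = +1 by Zolotarev.

+1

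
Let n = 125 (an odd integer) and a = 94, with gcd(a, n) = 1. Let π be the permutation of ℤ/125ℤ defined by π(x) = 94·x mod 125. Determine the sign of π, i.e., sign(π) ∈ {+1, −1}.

Start at x=124: 124 → 31 → 39 → 41 → 104 → 26 → 69 → … (one orbit).
The orbit structure of x ↦ 94x mod 125: 7 orbits of sizes [50, 50, 10, 10, 2, 2, 1].
sign(π) = (−1)^{n − #cycles} = (−1)^{125−7} = (−1)^118 = +1.
Zolotarev: (94|125) = +1, matching the cycle-count sign.

+1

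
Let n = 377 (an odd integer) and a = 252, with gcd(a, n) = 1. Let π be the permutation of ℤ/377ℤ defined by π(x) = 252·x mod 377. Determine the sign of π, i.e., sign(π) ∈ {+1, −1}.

-1

Trace 112: π^k(112) = [112, 326, 343, 103, 320, 339, 226] for k=0..6.
π_252 has 20 disjoint cycles with lengths [28, 28, 28, 28, 28, 28, 28, 28, 28, 28, 28, 28, 7, 7, 7, 7, 4, 4, 4, 1] on {0,…,376}.
sign(π) = (−1)^{n − #cycles} = (−1)^{377−20} = (−1)^357 = -1.
Check: (252/377) = -1 by Zolotarev.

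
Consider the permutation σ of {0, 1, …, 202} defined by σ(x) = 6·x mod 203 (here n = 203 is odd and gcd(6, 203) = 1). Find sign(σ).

Trace 13: π^k(13) = [13, 78, 62, 169, 202, 197, 167] for k=0..6.
The orbit structure of x ↦ 6x mod 203: 18 orbits of sizes [14, 14, 14, 14, 14, 14, 14, 14, 14, 14, 14, 14, 14, 14, 2, 2, 2, 1].
203 − 18 = 185 transpositions; sign(π) = (−1)^185 = -1.

-1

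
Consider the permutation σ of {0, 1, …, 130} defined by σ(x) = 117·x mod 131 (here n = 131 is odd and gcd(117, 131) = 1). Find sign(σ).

+1

Trace 62: π^k(62) = [62, 49, 100, 41, 81, 45, 25] for k=0..6.
The orbit structure of x ↦ 117x mod 131: 3 orbits of sizes [65, 65, 1].
With 3 cycles on 131 points, sign = (−1)^{131−3} = +1.
(117|131)_J = +1 (Zolotarev's lemma cross-check).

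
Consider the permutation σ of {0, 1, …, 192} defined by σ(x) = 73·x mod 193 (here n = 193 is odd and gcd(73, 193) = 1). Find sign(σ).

Orbit of 1 under x↦73x: [1, 73, 118, 122, 28, 114, 23]… (length divides ord_193(73)).
Cycle type of π: 192 + 1; total 2 cycles.
With 2 cycles on 193 points, sign = (−1)^{193−2} = -1.
Check: (73/193) = -1 by Zolotarev.

-1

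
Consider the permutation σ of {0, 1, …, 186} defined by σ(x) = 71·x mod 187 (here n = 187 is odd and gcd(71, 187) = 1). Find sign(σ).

Orbit of 92 under x↦71x: [92, 174, 12, 104, 91, 103, 20]… (length divides ord_187(71)).
π_71 has 6 disjoint cycles with lengths [80, 80, 16, 5, 5, 1] on {0,…,186}.
n − c = 187 − 6 = 181; sign = (−1)^181 = -1.

-1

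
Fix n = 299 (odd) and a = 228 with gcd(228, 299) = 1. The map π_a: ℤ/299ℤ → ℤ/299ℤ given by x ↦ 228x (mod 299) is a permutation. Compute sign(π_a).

+1

Trace 248: π^k(248) = [248, 33, 49, 109, 35, 206, 25] for k=0..6.
Cycle lengths of π_228 on ℤ/299ℤ: [132, 132, 22, 12, 1]; 5 cycles in total.
299 − 5 = 294 transpositions; sign(π) = (−1)^294 = +1.
Zolotarev: (228|299) = +1, matching the cycle-count sign.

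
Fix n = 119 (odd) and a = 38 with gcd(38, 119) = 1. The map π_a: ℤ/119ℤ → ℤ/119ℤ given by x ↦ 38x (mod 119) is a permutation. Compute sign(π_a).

Orbit of 1 under x↦38x: [1, 38, 16, 13, 18, 89, 50]… (length divides ord_119(38)).
π_38 has 14 disjoint cycles with lengths [12, 12, 12, 12, 12, 12, 12, 12, 6, 4, 4, 4, 4, 1] on {0,…,118}.
With 14 cycles on 119 points, sign = (−1)^{119−14} = -1.

-1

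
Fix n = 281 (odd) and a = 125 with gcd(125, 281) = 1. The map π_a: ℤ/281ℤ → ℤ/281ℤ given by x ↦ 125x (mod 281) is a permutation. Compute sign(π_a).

+1

Trace 121: π^k(121) = [121, 232, 57, 100, 136, 140, 78] for k=0..6.
Cycle lengths of π_125 on ℤ/281ℤ: [140, 140, 1]; 3 cycles in total.
281 − 3 = 278 transpositions; sign(π) = (−1)^278 = +1.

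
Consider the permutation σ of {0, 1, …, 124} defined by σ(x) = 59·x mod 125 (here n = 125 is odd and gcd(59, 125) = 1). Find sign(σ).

Start at x=9: 9 → 31 → 79 → 36 → 124 → 66 → 19 → … (one orbit).
Decompose π into cycles: lengths [50, 50, 10, 10, 2, 2, 1] (7 cycles, including the fixed point 0).
125 − 7 = 118 transpositions; sign(π) = (−1)^118 = +1.
The Jacobi symbol (59|125) = +1 (Zolotarev) agrees.

+1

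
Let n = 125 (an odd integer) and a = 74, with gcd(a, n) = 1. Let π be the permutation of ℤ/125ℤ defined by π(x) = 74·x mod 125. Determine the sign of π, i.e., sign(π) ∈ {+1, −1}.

+1

Orbit of 101 under x↦74x: [101, 99, 76, 124, 51, 24, 26]… (length divides ord_125(74)).
The orbit structure of x ↦ 74x mod 125: 23 orbits of sizes [10, 10, 10, 10, 10, 10, 10, 10, 10, 10, 2, 2, 2, 2, 2, 2, 2, 2, 2, 2, 2, 2, 1].
125 − 23 = 102 transpositions; sign(π) = (−1)^102 = +1.
Via Zolotarev, sign(π_{74}) = (74|125) = +1.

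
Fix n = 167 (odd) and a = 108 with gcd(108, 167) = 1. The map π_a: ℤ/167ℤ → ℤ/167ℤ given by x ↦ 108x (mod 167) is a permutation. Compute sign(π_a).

Start at x=133: 133 → 2 → 49 → 115 → 62 → 16 → 58 → … (one orbit).
The orbit structure of x ↦ 108x mod 167: 3 orbits of sizes [83, 83, 1].
With 3 cycles on 167 points, sign = (−1)^{167−3} = +1.

+1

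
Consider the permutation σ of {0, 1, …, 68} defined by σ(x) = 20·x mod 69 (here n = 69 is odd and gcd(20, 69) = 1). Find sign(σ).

+1

Orbit of 53 under x↦20x: [53, 25, 17, 64, 38, 1, 20]… (length divides ord_69(20)).
π_20 has 5 disjoint cycles with lengths [22, 22, 22, 2, 1] on {0,…,68}.
sign(π) = (−1)^{n − #cycles} = (−1)^{69−5} = (−1)^64 = +1.
(20|69)_J = +1 (Zolotarev's lemma cross-check).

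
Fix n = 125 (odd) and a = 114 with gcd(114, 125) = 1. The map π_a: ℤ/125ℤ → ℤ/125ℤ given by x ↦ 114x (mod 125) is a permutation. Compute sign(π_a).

Trace 34: π^k(34) = [34, 1, 114, 121, 44, 16, 74] for k=0..6.
Cycle type of π: 50×2 + 10×2 + 2×2 + 1; total 7 cycles.
sign(π) = (−1)^{n − #cycles} = (−1)^{125−7} = (−1)^118 = +1.

+1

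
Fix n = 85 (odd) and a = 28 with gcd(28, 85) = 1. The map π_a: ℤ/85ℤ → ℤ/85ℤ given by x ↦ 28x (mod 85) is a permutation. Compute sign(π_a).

Trace 49: π^k(49) = [49, 12, 81, 58, 9, 82, 1] for k=0..6.
Decompose π into cycles: lengths [16, 16, 16, 16, 16, 4, 1] (7 cycles, including the fixed point 0).
With 7 cycles on 85 points, sign = (−1)^{85−7} = +1.

+1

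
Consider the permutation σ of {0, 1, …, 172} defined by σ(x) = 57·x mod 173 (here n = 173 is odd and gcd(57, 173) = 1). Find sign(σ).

Orbit of 52 under x↦57x: [52, 23, 100, 164, 6, 169, 118]… (length divides ord_173(57)).
5 cycles of lengths [43, 43, 43, 43, 1].
Σ(ℓ_i−1) = 173−5 = 168; sign = (−1)^168 = +1.
The Jacobi symbol (57|173) = +1 (Zolotarev) agrees.

+1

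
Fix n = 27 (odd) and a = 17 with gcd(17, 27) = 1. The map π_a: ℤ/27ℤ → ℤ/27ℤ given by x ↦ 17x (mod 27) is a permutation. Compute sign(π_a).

Start at x=26: 26 → 10 → 8 → 1 → 17 → 19 → 26 (one orbit).
π_17 has 8 disjoint cycles with lengths [6, 6, 6, 2, 2, 2, 2, 1] on {0,…,26}.
8 cycles on 27: each ℓ→(−1)^(ℓ−1), product (−1)^19 = -1.

-1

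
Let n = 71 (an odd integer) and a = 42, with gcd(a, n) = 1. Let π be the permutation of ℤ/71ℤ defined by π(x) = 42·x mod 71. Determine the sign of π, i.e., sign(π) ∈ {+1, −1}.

Orbit of 29 under x↦42x: [29, 11, 36, 21, 30, 53, 25]… (length divides ord_71(42)).
2 cycles of lengths [70, 1].
Σ(ℓ_i−1) = 71−2 = 69; sign = (−1)^69 = -1.

-1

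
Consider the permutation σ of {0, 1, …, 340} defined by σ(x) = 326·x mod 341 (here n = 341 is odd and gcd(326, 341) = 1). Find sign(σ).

Start at x=225: 225 → 35 → 157 → 32 → 202 → 39 → 97 → … (one orbit).
The orbit structure of x ↦ 326x mod 341: 38 orbits of sizes [10, 10, 10, 10, 10, 10, 10, 10, 10, 10, 10, 10, 10, 10, 10, 10, 10, 10, 10, 10, 10, 10, 10, 10, 10, 10, 10, 10, 10, 10, 10, 5, 5, 5, 5, 5, 5, 1].
341 − 38 = 303 transpositions; sign(π) = (−1)^303 = -1.

-1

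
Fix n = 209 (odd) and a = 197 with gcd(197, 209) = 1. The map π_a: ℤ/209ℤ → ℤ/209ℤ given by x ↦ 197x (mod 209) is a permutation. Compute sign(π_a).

Trace 45: π^k(45) = [45, 87, 1, 197, 144, 153] for k=0..5.
The orbit structure of x ↦ 197x mod 209: 42 orbits of sizes [6, 6, 6, 6, 6, 6, 6, 6, 6, 6, 6, 6, 6, 6, 6, 6, 6, 6, 6, 6, 6, 6, 6, 6, 6, 6, 6, 6, 6, 6, 3, 3, 3, 3, 3, 3, 2, 2, 2, 2, 2, 1].
209 − 42 = 167 transpositions; sign(π) = (−1)^167 = -1.

-1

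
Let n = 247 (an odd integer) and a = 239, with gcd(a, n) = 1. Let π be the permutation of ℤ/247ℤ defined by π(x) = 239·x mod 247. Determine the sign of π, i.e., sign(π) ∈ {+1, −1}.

Trace 83: π^k(83) = [83, 77, 125, 235, 96, 220, 216] for k=0..6.
Decompose π into cycles: lengths [12, 12, 12, 12, 12, 12, 12, 12, 12, 12, 12, 12, 12, 12, 12, 12, 12, 12, 4, 4, 4, 3, 3, 3, 3, 3, 3, 1] (28 cycles, including the fixed point 0).
With 28 cycles on 247 points, sign = (−1)^{247−28} = -1.

-1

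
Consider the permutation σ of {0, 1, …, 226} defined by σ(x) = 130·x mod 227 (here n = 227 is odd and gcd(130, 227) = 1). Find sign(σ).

-1

Orbit of 74 under x↦130x: [74, 86, 57, 146, 139, 137, 104]… (length divides ord_227(130)).
The orbit structure of x ↦ 130x mod 227: 2 orbits of sizes [226, 1].
With 2 cycles on 227 points, sign = (−1)^{227−2} = -1.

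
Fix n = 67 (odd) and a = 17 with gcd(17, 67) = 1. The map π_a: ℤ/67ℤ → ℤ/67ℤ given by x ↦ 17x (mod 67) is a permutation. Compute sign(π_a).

Orbit of 4 under x↦17x: [4, 1, 17, 21, 22, 39, 60]… (length divides ord_67(17)).
Cycle lengths of π_17 on ℤ/67ℤ: [33, 33, 1]; 3 cycles in total.
n − c = 67 − 3 = 64; sign = (−1)^64 = +1.
(17|67)_J = +1 (Zolotarev's lemma cross-check).

+1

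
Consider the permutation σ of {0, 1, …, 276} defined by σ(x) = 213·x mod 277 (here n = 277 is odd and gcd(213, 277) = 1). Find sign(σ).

+1

Orbit of 203 under x↦213x: [203, 27, 211, 69, 16, 84, 164]… (length divides ord_277(213)).
The orbit structure of x ↦ 213x mod 277: 13 orbits of sizes [23, 23, 23, 23, 23, 23, 23, 23, 23, 23, 23, 23, 1].
n − c = 277 − 13 = 264; sign = (−1)^264 = +1.
Via Zolotarev, sign(π_{213}) = (213|277) = +1.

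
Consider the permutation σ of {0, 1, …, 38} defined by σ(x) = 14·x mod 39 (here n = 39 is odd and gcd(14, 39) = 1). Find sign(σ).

Trace 14: π^k(14) = [14, 1] for k=0..1.
Cycle lengths of π_14 on ℤ/39ℤ: [2, 2, 2, 2, 2, 2, 2, 2, 2, 2, 2, 2, 2, 1, 1, 1, 1, 1, 1, 1, 1, 1, 1, 1, 1, 1]; 26 cycles in total.
With 26 cycles on 39 points, sign = (−1)^{39−26} = -1.
Via Zolotarev, sign(π_{14}) = (14|39) = -1.

-1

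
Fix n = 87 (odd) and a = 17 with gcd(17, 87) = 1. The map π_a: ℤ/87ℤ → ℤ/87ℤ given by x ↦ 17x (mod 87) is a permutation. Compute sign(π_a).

Trace 17: π^k(17) = [17, 28, 41, 1] for k=0..3.
The orbit structure of x ↦ 17x mod 87: 23 orbits of sizes [4, 4, 4, 4, 4, 4, 4, 4, 4, 4, 4, 4, 4, 4, 4, 4, 4, 4, 4, 4, 4, 2, 1].
87 − 23 = 64 transpositions; sign(π) = (−1)^64 = +1.
Via Zolotarev, sign(π_{17}) = (17|87) = +1.

+1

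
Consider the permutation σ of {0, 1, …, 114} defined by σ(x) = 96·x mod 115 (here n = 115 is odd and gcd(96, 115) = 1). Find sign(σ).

+1

Trace 31: π^k(31) = [31, 101, 36, 6, 1, 96, 16] for k=0..6.
15 cycles of lengths [11, 11, 11, 11, 11, 11, 11, 11, 11, 11, 1, 1, 1, 1, 1].
sign(π) = (−1)^{n − #cycles} = (−1)^{115−15} = (−1)^100 = +1.
Via Zolotarev, sign(π_{96}) = (96|115) = +1.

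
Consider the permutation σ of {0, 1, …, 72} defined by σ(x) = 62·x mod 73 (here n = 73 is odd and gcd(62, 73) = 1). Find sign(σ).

Orbit of 67 under x↦62x: [67, 66, 4, 29, 46, 5, 18]… (length divides ord_73(62)).
Cycle lengths of π_62 on ℤ/73ℤ: [72, 1]; 2 cycles in total.
sign(π) = (−1)^{n − #cycles} = (−1)^{73−2} = (−1)^71 = -1.
(62|73)_J = -1 (Zolotarev's lemma cross-check).

-1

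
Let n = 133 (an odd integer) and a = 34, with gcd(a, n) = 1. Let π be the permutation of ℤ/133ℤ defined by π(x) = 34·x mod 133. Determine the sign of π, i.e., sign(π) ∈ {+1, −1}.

+1

Orbit of 120 under x↦34x: [120, 90, 1, 34, 92, 69, 85]… (length divides ord_133(34)).
Cycle type of π: 18×7 + 2×3 + 1; total 11 cycles.
Σ(ℓ_i−1) = 133−11 = 122; sign = (−1)^122 = +1.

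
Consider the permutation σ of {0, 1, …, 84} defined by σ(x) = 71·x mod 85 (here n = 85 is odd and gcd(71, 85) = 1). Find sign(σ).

Start at x=16: 16 → 31 → 76 → 41 → 21 → 46 → 36 → … (one orbit).
Cycle lengths of π_71 on ℤ/85ℤ: [16, 16, 16, 16, 16, 1, 1, 1, 1, 1]; 10 cycles in total.
85 − 10 = 75 transpositions; sign(π) = (−1)^75 = -1.
The Jacobi symbol (71|85) = -1 (Zolotarev) agrees.

-1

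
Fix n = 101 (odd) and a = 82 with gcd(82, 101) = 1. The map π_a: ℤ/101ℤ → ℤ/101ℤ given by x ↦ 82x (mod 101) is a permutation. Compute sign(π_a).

Orbit of 24 under x↦82x: [24, 49, 79, 14, 37, 4, 25]… (length divides ord_101(82)).
3 cycles of lengths [50, 50, 1].
Σ(ℓ_i−1) = 101−3 = 98; sign = (−1)^98 = +1.
Zolotarev: (82|101) = +1, matching the cycle-count sign.

+1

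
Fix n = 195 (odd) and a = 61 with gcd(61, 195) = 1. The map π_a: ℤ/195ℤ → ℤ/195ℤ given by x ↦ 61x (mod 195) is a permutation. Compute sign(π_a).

Trace 16: π^k(16) = [16, 1, 61] for k=0..2.
The orbit structure of x ↦ 61x mod 195: 75 orbits of sizes [3, 3, 3, 3, 3, 3, 3, 3, 3, 3, 3, 3, 3, 3, 3, 3, 3, 3, 3, 3, 3, 3, 3, 3, 3, 3, 3, 3, 3, 3, 3, 3, 3, 3, 3, 3, 3, 3, 3, 3, 3, 3, 3, 3, 3, 3, 3, 3, 3, 3, 3, 3, 3, 3, 3, 3, 3, 3, 3, 3, 1, 1, 1, 1, 1, 1, 1, 1, 1, 1, 1, 1, 1, 1, 1].
195 − 75 = 120 transpositions; sign(π) = (−1)^120 = +1.

+1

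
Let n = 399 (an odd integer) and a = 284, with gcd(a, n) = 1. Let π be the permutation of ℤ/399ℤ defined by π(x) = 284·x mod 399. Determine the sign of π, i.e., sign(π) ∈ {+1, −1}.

+1

Start at x=58: 58 → 113 → 172 → 170 → 1 → 284 → 58 (one orbit).
π_284 has 87 disjoint cycles with lengths [6, 6, 6, 6, 6, 6, 6, 6, 6, 6, 6, 6, 6, 6, 6, 6, 6, 6, 6, 6, 6, 6, 6, 6, 6, 6, 6, 6, 6, 6, 6, 6, 6, 6, 6, 6, 6, 6, 6, 6, 6, 6, 6, 6, 6, 6, 6, 6, 6, 6, 6, 6, 6, 6, 6, 6, 3, 3, 2, 2, 2, 2, 2, 2, 2, 2, 2, 2, 2, 2, 2, 2, 2, 2, 2, 2, 2, 2, 2, 2, 2, 2, 2, 2, 2, 2, 1] on {0,…,398}.
399 − 87 = 312 transpositions; sign(π) = (−1)^312 = +1.
The Jacobi symbol (284|399) = +1 (Zolotarev) agrees.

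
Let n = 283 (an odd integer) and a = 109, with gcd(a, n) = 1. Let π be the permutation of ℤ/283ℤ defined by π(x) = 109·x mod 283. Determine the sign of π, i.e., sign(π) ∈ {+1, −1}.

-1

Trace 191: π^k(191) = [191, 160, 177, 49, 247, 38, 180] for k=0..6.
Cycle type of π: 282 + 1; total 2 cycles.
283 − 2 = 281 transpositions; sign(π) = (−1)^281 = -1.
(109|283)_J = -1 (Zolotarev's lemma cross-check).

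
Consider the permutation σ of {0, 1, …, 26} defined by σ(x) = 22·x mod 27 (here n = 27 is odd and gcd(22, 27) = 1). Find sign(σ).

Start at x=22: 22 → 25 → 10 → 4 → 7 → 19 → 13 → … (one orbit).
7 cycles of lengths [9, 9, 3, 3, 1, 1, 1].
7 cycles on 27: each ℓ→(−1)^(ℓ−1), product (−1)^20 = +1.

+1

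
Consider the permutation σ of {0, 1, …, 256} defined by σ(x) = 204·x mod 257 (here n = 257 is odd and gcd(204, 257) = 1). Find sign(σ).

Start at x=228: 228 → 252 → 8 → 90 → 113 → 179 → 22 → … (one orbit).
Cycle lengths of π_204 on ℤ/257ℤ: [256, 1]; 2 cycles in total.
257 − 2 = 255 transpositions; sign(π) = (−1)^255 = -1.

-1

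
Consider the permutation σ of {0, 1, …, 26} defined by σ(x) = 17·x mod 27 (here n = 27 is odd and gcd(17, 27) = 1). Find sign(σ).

Trace 10: π^k(10) = [10, 8, 1, 17, 19, 26] for k=0..5.
Cycle lengths of π_17 on ℤ/27ℤ: [6, 6, 6, 2, 2, 2, 2, 1]; 8 cycles in total.
sign(π) = (−1)^{n − #cycles} = (−1)^{27−8} = (−1)^19 = -1.
Via Zolotarev, sign(π_{17}) = (17|27) = -1.

-1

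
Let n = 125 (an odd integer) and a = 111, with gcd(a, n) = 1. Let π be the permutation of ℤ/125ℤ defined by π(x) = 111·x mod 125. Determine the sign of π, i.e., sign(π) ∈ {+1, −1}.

+1

Orbit of 16 under x↦111x: [16, 26, 11, 96, 31, 66, 76]… (length divides ord_125(111)).
13 cycles of lengths [25, 25, 25, 25, 5, 5, 5, 5, 1, 1, 1, 1, 1].
sign(π) = (−1)^{n − #cycles} = (−1)^{125−13} = (−1)^112 = +1.
The Jacobi symbol (111|125) = +1 (Zolotarev) agrees.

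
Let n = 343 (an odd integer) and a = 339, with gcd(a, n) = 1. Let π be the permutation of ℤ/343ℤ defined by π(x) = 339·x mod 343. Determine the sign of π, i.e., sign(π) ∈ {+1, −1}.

-1

Start at x=236: 236 → 85 → 3 → 331 → 48 → 151 → 82 → … (one orbit).
Cycle lengths of π_339 on ℤ/343ℤ: [294, 42, 6, 1]; 4 cycles in total.
With 4 cycles on 343 points, sign = (−1)^{343−4} = -1.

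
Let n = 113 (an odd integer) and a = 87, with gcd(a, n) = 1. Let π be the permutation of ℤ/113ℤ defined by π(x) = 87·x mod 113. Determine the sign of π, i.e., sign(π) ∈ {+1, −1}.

Start at x=56: 56 → 13 → 1 → 87 → 111 → 52 → 4 → … (one orbit).
3 cycles of lengths [56, 56, 1].
With 3 cycles on 113 points, sign = (−1)^{113−3} = +1.

+1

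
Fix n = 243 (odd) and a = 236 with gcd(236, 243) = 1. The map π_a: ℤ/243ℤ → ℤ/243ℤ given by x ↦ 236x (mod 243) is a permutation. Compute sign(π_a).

Orbit of 46 under x↦236x: [46, 164, 67, 17, 124, 104, 1]… (length divides ord_243(236)).
π_236 has 6 disjoint cycles with lengths [162, 54, 18, 6, 2, 1] on {0,…,242}.
sign(π) = (−1)^{n − #cycles} = (−1)^{243−6} = (−1)^237 = -1.

-1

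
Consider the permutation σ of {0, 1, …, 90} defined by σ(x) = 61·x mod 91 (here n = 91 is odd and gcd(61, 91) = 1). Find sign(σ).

Start at x=81: 81 → 27 → 9 → 3 → 1 → 61 → 81 (one orbit).
π_61 has 18 disjoint cycles with lengths [6, 6, 6, 6, 6, 6, 6, 6, 6, 6, 6, 6, 6, 3, 3, 3, 3, 1] on {0,…,90}.
18 cycles on 91: each ℓ→(−1)^(ℓ−1), product (−1)^73 = -1.
Zolotarev: (61|91) = -1, matching the cycle-count sign.

-1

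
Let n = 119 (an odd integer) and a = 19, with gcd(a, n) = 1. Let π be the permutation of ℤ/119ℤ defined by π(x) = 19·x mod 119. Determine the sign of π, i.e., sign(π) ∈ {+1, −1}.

-1

Start at x=30: 30 → 94 → 1 → 19 → 4 → 76 → 16 → … (one orbit).
Cycle type of π: 24×4 + 8×2 + 6 + 1; total 8 cycles.
8 cycles on 119: each ℓ→(−1)^(ℓ−1), product (−1)^111 = -1.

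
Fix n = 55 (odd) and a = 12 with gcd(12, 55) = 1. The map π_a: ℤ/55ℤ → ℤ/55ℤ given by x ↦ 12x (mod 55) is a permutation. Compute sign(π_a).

-1

Trace 23: π^k(23) = [23, 1, 12, 34] for k=0..3.
Decompose π into cycles: lengths [4, 4, 4, 4, 4, 4, 4, 4, 4, 4, 4, 1, 1, 1, 1, 1, 1, 1, 1, 1, 1, 1] (22 cycles, including the fixed point 0).
Σ(ℓ_i−1) = 55−22 = 33; sign = (−1)^33 = -1.
Zolotarev: (12|55) = -1, matching the cycle-count sign.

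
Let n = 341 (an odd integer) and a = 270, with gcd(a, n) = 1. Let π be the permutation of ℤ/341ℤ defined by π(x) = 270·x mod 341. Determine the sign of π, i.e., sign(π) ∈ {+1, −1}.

+1

Start at x=289: 289 → 282 → 97 → 274 → 324 → 184 → 235 → … (one orbit).
Decompose π into cycles: lengths [30, 30, 30, 30, 30, 30, 30, 30, 30, 30, 30, 10, 1] (13 cycles, including the fixed point 0).
13 cycles on 341: each ℓ→(−1)^(ℓ−1), product (−1)^328 = +1.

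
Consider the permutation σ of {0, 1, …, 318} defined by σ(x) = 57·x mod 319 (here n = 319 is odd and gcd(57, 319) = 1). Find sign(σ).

Trace 262: π^k(262) = [262, 260, 146, 28, 1, 57, 59] for k=0..6.
The orbit structure of x ↦ 57x mod 319: 44 orbits of sizes [10, 10, 10, 10, 10, 10, 10, 10, 10, 10, 10, 10, 10, 10, 10, 10, 10, 10, 10, 10, 10, 10, 10, 10, 10, 10, 10, 10, 10, 2, 2, 2, 2, 2, 2, 2, 2, 2, 2, 2, 2, 2, 2, 1].
n − c = 319 − 44 = 275; sign = (−1)^275 = -1.

-1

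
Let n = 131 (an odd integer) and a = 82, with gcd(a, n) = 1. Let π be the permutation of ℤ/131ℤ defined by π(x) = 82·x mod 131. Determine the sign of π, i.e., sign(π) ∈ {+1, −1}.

-1

Trace 88: π^k(88) = [88, 11, 116, 80, 10, 34, 37] for k=0..6.
The orbit structure of x ↦ 82x mod 131: 2 orbits of sizes [130, 1].
sign(π) = (−1)^{n − #cycles} = (−1)^{131−2} = (−1)^129 = -1.
Via Zolotarev, sign(π_{82}) = (82|131) = -1.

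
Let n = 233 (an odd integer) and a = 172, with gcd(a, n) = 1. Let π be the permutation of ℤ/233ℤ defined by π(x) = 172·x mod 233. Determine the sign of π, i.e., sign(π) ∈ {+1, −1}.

Orbit of 117 under x↦172x: [117, 86, 113, 97, 141, 20, 178]… (length divides ord_233(172)).
Cycle type of π: 232 + 1; total 2 cycles.
n − c = 233 − 2 = 231; sign = (−1)^231 = -1.
The Jacobi symbol (172|233) = -1 (Zolotarev) agrees.

-1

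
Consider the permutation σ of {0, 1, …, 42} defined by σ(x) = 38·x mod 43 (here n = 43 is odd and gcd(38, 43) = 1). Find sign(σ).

+1

Orbit of 41 under x↦38x: [41, 10, 36, 35, 40, 15, 11]… (length divides ord_43(38)).
Cycle lengths of π_38 on ℤ/43ℤ: [21, 21, 1]; 3 cycles in total.
Σ(ℓ_i−1) = 43−3 = 40; sign = (−1)^40 = +1.
(38|43)_J = +1 (Zolotarev's lemma cross-check).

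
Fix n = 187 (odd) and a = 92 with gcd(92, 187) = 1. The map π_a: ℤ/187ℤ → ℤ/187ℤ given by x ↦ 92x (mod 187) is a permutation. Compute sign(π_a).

-1

Start at x=163: 163 → 36 → 133 → 81 → 159 → 42 → 124 → … (one orbit).
Decompose π into cycles: lengths [80, 80, 16, 5, 5, 1] (6 cycles, including the fixed point 0).
6 cycles on 187: each ℓ→(−1)^(ℓ−1), product (−1)^181 = -1.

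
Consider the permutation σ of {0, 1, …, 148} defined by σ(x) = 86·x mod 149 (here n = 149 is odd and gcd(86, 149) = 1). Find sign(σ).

+1

Orbit of 102 under x↦86x: [102, 130, 5, 132, 28, 24, 127]… (length divides ord_149(86)).
Cycle type of π: 74×2 + 1; total 3 cycles.
Σ(ℓ_i−1) = 149−3 = 146; sign = (−1)^146 = +1.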